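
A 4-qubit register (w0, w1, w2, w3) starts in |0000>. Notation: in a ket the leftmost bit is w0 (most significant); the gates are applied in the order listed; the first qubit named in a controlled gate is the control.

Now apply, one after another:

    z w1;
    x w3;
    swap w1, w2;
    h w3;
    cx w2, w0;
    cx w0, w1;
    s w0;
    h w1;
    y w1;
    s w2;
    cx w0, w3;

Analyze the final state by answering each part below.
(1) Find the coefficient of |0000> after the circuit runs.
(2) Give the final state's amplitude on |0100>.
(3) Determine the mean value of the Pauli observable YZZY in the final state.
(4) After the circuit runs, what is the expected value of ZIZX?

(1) The amplitude on |0000> is -I/2.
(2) The final state's coefficient on |0100> equals I/2.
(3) The expectation value of YZZY is 0.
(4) In the final state, ZIZX has expectation -1.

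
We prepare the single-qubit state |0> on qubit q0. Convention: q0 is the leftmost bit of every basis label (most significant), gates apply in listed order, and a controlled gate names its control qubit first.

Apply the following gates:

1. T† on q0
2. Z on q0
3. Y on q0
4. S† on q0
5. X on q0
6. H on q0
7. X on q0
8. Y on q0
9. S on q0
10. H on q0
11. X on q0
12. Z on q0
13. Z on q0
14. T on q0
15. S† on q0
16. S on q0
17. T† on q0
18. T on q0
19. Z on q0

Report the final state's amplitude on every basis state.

After the circuit, the state carries amplitude 1/2 - I/2 on |0>, (1 + I)*exp(I*pi/4)/2 on |1>. Key observation: steps 14-17 multiply out to the identity, so the circuit reduces to the remaining gates.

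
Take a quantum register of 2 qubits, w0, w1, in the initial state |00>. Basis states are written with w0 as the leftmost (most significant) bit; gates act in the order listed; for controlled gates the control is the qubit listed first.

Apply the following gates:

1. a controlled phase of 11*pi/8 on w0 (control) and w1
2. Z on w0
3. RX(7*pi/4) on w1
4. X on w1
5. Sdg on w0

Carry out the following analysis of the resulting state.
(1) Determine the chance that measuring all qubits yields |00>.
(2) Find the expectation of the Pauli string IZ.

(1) Outcome |00> occurs with probability 1/2 - sqrt(2)/4.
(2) The expectation value of IZ is -sqrt(2)/2.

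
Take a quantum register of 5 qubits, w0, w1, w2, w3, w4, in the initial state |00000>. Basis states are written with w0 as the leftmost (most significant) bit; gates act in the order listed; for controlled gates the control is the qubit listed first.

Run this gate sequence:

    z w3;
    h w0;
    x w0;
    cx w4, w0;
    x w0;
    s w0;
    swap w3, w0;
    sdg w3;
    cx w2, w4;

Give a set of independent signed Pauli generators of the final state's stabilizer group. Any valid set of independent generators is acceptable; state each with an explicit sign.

The stabilizer group can be generated by +IIIXI, +ZIIII, +IZIII, +IIZII, +IIIIZ, among other valid generating sets.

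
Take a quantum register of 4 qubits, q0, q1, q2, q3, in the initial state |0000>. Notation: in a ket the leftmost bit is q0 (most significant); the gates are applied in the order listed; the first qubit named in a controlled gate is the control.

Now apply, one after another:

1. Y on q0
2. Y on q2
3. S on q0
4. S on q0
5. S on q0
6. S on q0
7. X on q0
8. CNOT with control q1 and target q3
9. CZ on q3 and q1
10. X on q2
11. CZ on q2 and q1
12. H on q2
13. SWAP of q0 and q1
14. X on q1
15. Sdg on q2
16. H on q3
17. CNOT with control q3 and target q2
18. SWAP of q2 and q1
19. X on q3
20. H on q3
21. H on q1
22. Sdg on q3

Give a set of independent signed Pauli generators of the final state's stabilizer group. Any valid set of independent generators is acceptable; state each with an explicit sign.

One valid set of independent stabilizer generators is -IXIX, +ZIII, +IZIZ, -IIZI (any independent generating set of the same group is equally correct). Key observation: the block from step 3 through step 6 cancels to the identity and can be dropped.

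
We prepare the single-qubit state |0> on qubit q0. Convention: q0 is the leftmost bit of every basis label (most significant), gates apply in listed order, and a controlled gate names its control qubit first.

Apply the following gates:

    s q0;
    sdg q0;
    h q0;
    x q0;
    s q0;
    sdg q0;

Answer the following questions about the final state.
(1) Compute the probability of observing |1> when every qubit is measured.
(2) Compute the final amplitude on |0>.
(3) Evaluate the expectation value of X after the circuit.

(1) A full measurement returns |1> with probability 1/2.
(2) |0> carries amplitude sqrt(2)/2 in the final state.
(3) In the final state, X has expectation 1.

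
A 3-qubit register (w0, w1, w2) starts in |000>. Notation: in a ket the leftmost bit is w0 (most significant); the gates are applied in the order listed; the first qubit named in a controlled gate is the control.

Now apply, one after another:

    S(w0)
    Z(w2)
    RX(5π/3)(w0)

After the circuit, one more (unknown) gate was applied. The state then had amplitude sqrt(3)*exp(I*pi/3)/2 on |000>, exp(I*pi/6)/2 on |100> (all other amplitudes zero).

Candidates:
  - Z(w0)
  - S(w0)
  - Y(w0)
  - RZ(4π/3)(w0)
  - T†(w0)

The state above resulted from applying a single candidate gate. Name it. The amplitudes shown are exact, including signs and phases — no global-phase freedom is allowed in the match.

It was RZ(4π/3)(w0) that produced the state shown.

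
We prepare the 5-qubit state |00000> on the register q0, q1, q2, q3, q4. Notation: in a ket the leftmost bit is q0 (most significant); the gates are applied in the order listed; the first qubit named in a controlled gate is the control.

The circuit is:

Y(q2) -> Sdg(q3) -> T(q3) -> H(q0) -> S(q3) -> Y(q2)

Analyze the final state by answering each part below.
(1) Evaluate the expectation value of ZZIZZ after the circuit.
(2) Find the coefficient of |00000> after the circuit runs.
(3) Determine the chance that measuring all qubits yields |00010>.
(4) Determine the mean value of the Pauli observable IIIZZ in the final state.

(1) The expectation value of ZZIZZ is 0.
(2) |00000> carries amplitude sqrt(2)/2 in the final state.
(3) Outcome |00010> occurs with probability 0.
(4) The observable IIIZZ averages to 1.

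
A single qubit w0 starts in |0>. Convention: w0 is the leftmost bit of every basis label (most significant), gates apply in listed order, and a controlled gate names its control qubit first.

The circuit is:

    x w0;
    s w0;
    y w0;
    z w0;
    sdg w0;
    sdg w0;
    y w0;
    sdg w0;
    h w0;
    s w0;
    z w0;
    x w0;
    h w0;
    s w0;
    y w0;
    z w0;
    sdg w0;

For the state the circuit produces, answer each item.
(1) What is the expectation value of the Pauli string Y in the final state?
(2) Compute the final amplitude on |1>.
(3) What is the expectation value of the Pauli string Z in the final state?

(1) The expectation value of Y is 1.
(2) The final state's coefficient on |1> equals -1/2 - I/2.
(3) In the final state, Z has expectation 0.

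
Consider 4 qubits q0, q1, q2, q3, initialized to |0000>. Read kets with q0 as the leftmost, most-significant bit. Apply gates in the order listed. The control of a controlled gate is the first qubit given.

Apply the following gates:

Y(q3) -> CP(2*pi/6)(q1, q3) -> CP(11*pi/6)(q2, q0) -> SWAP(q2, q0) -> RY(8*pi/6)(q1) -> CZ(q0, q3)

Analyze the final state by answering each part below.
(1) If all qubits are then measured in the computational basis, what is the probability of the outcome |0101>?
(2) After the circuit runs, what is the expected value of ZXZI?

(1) Outcome |0101> occurs with probability 3/4.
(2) In the final state, ZXZI has expectation -sqrt(3)/2.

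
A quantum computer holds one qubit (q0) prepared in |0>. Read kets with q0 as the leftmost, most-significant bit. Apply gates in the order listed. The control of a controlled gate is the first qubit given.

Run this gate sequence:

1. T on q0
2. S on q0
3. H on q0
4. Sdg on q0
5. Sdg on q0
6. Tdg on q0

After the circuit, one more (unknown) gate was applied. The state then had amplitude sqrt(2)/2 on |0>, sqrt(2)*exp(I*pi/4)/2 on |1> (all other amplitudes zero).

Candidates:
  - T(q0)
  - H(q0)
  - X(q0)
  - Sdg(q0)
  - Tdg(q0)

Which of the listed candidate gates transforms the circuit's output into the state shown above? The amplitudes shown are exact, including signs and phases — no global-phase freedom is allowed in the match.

It was Sdg(q0) that produced the state shown.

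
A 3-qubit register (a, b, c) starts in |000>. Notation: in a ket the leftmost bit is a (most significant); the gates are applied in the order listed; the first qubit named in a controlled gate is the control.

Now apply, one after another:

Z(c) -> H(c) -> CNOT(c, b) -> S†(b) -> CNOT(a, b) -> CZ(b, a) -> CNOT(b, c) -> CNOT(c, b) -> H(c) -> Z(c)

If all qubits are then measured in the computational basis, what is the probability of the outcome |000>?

A full measurement returns |000> with probability 1/4.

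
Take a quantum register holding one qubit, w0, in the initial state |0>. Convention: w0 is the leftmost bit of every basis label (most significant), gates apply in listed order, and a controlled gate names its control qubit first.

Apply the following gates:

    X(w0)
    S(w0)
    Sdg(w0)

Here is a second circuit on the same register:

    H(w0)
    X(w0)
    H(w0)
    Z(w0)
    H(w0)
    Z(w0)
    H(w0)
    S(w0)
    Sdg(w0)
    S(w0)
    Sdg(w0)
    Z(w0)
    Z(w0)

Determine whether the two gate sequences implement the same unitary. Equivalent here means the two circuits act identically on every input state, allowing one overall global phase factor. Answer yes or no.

Yes — the two circuits implement the same unitary up to a global phase.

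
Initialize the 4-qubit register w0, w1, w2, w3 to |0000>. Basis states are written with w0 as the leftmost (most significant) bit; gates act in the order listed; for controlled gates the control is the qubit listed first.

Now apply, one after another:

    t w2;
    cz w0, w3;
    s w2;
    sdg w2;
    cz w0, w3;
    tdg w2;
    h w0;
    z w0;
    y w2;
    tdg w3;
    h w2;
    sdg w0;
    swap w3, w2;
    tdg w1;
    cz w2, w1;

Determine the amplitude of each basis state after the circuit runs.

The final amplitudes are I/2 on |0000>, -I/2 on |0001>, -1/2 on |1000>, 1/2 on |1001>, and 0 on every other basis state. Key observation: the block from step 1 through step 6 cancels to the identity and can be dropped.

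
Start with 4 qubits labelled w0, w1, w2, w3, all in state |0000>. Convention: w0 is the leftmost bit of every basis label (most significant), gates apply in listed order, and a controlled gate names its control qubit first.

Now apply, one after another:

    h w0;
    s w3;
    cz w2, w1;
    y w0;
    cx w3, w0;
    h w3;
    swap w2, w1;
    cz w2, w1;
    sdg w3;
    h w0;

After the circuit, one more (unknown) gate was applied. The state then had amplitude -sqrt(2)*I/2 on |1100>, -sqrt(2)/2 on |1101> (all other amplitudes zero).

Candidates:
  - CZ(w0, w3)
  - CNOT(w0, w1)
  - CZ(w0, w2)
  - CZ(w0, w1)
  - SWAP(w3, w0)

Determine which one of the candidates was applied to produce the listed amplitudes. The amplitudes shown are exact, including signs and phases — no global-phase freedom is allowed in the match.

The applied gate was CNOT(w0, w1).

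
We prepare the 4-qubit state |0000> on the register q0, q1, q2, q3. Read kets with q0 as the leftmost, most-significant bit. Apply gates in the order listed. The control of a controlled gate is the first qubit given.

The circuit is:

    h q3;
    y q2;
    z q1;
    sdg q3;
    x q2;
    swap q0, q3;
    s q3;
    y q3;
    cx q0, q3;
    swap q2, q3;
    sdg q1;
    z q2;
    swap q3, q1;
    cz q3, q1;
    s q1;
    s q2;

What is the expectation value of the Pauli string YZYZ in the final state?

The observable YZYZ averages to 1.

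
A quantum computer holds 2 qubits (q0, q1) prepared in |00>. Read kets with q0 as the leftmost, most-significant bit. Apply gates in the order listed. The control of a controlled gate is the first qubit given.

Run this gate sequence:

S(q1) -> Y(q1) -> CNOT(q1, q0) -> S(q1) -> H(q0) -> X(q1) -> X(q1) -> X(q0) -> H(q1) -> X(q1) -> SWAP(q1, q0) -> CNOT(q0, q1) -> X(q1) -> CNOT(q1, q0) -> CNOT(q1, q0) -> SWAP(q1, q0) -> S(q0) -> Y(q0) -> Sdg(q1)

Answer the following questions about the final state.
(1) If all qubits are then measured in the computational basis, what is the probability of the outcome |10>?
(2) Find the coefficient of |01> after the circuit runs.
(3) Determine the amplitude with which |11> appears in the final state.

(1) Outcome |10> occurs with probability 1/4.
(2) |01> carries amplitude I/2 in the final state.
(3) The amplitude on |11> is 1/2.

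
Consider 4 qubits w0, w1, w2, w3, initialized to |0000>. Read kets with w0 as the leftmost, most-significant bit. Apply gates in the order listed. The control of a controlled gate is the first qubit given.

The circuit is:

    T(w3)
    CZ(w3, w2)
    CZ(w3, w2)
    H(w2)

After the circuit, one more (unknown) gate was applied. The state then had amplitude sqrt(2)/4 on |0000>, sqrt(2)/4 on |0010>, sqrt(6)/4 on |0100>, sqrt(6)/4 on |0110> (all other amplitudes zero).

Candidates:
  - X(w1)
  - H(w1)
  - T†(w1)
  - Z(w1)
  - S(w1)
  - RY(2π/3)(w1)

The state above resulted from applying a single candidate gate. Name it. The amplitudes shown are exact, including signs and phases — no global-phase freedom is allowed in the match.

It was RY(2π/3)(w1) that produced the state shown. Key observation: the block from step 2 through step 3 cancels to the identity and can be dropped.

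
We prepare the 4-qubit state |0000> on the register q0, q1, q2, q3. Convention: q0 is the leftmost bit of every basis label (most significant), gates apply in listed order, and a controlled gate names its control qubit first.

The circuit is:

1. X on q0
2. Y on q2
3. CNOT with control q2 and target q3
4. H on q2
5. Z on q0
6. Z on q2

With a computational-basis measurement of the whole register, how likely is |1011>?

Outcome |1011> occurs with probability 1/2.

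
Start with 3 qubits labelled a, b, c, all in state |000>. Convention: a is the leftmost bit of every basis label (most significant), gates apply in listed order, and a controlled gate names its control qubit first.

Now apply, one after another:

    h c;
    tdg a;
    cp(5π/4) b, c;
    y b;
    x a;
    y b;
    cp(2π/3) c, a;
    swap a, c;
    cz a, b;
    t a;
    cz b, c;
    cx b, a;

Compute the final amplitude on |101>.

|101> carries amplitude sqrt(2)*exp(11*I*pi/12)/2 in the final state.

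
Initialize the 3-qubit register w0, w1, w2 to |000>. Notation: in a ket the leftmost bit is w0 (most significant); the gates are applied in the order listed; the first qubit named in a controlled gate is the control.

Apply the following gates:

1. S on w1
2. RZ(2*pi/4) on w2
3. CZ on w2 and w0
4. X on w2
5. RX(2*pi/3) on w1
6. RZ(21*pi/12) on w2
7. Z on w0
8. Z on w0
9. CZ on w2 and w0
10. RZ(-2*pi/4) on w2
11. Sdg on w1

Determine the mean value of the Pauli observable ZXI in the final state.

The observable ZXI averages to -sqrt(3)/2.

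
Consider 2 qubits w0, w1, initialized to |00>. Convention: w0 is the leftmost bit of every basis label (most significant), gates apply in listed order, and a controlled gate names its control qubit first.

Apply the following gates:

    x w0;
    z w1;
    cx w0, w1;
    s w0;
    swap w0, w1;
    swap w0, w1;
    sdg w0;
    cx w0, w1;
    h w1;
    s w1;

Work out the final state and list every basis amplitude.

The resulting statevector has amplitude 0 on |00>, 0 on |01>, sqrt(2)/2 on |10>, sqrt(2)*I/2 on |11>. Key observation: the block from step 3 through step 8 cancels to the identity and can be dropped.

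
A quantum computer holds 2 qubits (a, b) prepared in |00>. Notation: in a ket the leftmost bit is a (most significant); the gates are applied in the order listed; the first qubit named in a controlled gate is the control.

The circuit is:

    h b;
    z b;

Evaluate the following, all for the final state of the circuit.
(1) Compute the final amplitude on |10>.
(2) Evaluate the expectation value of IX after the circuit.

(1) The amplitude on |10> is 0.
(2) The observable IX averages to -1.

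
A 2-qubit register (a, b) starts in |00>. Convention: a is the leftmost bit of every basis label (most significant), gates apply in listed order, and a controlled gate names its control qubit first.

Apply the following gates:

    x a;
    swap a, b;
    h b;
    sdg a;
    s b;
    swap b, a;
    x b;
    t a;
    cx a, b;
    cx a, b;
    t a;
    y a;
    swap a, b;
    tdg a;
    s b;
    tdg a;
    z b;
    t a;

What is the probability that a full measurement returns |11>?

The probability of measuring |11> is 1/2.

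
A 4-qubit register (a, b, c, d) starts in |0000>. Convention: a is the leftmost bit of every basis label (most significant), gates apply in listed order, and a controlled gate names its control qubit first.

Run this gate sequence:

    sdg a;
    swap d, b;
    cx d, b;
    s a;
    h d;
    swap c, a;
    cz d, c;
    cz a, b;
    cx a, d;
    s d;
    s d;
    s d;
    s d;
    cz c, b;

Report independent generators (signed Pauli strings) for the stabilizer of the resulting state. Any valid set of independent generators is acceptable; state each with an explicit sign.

One valid set of independent stabilizer generators is +IIIX, +ZIII, +IZII, +IIZI (any independent generating set of the same group is equally correct). Key observation: the block from step 10 through step 13 cancels to the identity and can be dropped.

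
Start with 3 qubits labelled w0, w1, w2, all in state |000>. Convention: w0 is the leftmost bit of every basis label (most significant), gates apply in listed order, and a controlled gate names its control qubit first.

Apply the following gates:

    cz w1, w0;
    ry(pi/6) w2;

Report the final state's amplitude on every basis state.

The final amplitudes are sqrt(2)/4 + sqrt(6)/4 on |000>, -sqrt(2)/4 + sqrt(6)/4 on |001>, and 0 on every other basis state.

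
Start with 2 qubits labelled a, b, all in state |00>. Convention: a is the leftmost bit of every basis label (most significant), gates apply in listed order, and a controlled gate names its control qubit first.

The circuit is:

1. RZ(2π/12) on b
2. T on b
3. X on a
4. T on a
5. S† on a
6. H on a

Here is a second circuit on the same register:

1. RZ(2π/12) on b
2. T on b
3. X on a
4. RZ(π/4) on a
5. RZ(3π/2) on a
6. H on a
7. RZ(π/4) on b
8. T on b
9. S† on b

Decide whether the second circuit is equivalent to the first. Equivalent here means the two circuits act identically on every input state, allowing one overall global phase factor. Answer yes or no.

Yes: on every input state the two circuits agree up to one overall phase factor.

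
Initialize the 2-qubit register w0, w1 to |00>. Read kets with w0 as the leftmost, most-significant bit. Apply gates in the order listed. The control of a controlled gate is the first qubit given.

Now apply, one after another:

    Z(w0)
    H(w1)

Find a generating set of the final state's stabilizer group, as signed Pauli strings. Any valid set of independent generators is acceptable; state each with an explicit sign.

The final state is stabilized by the group generated by +IX, +ZI; other independent generating sets are equally valid.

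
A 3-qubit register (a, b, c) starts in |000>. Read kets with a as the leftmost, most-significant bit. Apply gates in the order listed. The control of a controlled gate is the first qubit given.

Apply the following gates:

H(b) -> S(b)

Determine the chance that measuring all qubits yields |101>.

A full measurement returns |101> with probability 0.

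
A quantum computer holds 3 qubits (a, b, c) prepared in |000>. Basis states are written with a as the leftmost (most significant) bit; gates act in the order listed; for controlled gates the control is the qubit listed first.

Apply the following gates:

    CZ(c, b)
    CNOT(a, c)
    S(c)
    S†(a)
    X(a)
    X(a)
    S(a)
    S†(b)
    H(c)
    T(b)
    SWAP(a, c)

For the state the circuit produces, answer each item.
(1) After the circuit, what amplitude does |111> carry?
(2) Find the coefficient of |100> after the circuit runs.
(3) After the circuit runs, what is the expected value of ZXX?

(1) The final state's coefficient on |111> equals 0.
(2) The final state's coefficient on |100> equals sqrt(2)/2.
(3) The observable ZXX averages to 0.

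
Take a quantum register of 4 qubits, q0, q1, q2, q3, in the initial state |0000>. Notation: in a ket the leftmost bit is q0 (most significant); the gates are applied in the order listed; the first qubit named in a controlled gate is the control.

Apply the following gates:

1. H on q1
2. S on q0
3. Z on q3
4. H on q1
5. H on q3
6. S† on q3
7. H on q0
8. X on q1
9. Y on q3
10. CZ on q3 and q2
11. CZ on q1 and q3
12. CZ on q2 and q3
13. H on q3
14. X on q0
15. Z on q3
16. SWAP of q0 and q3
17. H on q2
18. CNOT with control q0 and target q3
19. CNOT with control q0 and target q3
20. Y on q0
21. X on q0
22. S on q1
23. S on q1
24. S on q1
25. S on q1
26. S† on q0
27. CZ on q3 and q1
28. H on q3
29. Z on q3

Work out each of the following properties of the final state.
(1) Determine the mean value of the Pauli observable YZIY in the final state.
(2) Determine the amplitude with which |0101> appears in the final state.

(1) In the final state, YZIY has expectation 0.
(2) The amplitude on |0101> is sqrt(2)*(-1 + I)/4.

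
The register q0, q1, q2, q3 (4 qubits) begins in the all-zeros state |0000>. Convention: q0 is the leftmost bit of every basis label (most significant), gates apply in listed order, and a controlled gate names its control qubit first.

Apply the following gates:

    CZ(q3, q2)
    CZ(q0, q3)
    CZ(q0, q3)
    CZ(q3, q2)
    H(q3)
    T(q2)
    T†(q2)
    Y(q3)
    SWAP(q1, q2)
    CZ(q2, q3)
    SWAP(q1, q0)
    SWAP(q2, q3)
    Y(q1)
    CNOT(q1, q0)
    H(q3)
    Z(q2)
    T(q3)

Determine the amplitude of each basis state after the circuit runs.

The resulting statevector has amplitude 1/2 on |1100>, exp(I*pi/4)/2 on |1101>, 1/2 on |1110>, exp(I*pi/4)/2 on |1111>, and 0 on every other basis state. Key observation: steps 1-4 multiply out to the identity, so the circuit reduces to the remaining gates.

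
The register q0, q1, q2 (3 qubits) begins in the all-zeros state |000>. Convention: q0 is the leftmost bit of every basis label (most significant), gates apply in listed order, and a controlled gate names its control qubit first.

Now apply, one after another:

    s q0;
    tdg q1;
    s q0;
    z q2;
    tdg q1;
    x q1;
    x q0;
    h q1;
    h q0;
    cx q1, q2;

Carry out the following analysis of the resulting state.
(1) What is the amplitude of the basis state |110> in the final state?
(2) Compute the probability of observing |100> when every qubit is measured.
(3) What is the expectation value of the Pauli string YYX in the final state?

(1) The amplitude on |110> is 0.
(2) Outcome |100> occurs with probability 1/4.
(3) The observable YYX averages to 0.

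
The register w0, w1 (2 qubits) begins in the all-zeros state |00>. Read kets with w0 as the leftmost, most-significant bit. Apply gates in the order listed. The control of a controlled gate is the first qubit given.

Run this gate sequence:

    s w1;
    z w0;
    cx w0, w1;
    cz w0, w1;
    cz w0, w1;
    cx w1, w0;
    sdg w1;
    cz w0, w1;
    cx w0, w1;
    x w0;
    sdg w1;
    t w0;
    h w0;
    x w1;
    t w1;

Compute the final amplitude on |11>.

|11> carries amplitude -sqrt(2)*I/2 in the final state.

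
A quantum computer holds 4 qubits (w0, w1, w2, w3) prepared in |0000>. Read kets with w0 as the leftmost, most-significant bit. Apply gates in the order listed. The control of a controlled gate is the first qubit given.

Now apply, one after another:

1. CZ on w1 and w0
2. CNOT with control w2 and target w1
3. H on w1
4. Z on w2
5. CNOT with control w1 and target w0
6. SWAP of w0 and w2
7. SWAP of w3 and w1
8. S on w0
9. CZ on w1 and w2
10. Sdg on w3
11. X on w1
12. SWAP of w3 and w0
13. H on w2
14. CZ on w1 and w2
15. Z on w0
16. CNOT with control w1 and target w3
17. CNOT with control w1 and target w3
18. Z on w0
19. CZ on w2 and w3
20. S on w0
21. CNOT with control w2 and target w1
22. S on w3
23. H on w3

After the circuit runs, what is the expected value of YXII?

The expectation value of YXII is 0. Key observation: the block from step 15 through step 18 cancels to the identity and can be dropped.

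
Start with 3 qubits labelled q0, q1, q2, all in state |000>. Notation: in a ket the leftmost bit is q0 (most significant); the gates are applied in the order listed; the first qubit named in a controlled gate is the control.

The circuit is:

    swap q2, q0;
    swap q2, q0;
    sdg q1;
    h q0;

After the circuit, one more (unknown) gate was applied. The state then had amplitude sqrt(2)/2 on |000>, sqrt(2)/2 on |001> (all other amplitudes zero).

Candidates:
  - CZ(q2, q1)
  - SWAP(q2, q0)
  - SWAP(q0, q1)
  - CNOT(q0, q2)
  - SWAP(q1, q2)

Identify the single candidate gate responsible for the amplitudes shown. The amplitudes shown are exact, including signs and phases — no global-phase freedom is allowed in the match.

The applied gate was SWAP(q2, q0).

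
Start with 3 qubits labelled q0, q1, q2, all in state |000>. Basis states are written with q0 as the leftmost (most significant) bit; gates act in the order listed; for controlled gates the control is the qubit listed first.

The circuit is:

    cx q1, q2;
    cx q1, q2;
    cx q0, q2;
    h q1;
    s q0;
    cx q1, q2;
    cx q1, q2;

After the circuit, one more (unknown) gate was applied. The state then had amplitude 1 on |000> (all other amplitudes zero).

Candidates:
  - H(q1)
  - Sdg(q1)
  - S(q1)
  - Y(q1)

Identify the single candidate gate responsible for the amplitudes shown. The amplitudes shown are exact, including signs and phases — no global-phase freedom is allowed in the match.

The unique candidate consistent with the amplitudes is H(q1).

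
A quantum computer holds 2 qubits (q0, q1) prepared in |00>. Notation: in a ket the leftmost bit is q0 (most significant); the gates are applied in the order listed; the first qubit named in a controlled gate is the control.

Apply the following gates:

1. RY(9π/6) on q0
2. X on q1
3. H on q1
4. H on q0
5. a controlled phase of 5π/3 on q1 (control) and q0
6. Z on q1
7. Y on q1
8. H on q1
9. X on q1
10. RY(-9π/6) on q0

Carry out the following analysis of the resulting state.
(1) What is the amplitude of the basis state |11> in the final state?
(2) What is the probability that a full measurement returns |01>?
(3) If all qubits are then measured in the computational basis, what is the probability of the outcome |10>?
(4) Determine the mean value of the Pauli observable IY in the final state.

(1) The amplitude on |11> is sqrt(2)*(-exp(I*pi/6) + I)/4.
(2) Outcome |01> occurs with probability 1/8.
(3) The probability of measuring |10> is 3/8.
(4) The observable IY averages to -sqrt(3)/2.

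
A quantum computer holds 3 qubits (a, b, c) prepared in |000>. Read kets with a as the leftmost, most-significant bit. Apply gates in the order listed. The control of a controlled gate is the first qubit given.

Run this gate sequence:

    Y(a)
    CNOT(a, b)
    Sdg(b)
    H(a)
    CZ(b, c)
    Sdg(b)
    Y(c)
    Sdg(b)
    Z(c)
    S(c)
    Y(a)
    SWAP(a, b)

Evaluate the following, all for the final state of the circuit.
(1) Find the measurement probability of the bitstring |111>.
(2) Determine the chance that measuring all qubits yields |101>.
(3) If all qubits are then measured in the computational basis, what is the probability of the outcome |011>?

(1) Outcome |111> occurs with probability 1/2.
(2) The probability of measuring |101> is 1/2.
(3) A full measurement returns |011> with probability 0.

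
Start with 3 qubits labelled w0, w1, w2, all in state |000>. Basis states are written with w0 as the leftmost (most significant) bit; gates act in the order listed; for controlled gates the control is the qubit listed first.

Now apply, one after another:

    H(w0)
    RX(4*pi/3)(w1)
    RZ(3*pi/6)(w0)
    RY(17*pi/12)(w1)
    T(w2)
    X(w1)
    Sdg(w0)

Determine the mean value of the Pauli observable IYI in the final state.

In the final state, IYI has expectation -sqrt(3)/2.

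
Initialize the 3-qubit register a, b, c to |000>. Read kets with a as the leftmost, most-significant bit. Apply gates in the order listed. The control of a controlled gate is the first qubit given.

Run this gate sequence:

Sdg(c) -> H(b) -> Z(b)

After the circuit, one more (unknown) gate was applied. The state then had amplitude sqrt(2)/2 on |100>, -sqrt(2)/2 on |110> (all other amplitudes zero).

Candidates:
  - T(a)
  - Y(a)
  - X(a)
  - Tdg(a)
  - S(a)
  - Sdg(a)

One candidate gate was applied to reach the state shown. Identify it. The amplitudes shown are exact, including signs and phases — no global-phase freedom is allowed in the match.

The unique candidate consistent with the amplitudes is X(a).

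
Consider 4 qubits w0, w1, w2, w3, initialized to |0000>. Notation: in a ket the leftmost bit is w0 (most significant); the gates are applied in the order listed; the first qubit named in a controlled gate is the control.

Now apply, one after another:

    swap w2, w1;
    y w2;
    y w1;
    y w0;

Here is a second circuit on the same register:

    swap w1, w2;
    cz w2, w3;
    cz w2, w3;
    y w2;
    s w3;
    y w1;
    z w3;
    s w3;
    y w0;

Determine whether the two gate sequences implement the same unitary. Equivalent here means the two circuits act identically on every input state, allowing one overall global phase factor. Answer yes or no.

Yes: on every input state the two circuits agree up to one overall phase factor.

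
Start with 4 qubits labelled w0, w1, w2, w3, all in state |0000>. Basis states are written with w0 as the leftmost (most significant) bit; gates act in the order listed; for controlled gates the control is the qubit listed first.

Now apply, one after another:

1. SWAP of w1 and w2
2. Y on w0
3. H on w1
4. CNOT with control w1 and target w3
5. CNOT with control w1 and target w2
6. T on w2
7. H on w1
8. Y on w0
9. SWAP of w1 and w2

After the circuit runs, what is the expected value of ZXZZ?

The observable ZXZZ averages to 0.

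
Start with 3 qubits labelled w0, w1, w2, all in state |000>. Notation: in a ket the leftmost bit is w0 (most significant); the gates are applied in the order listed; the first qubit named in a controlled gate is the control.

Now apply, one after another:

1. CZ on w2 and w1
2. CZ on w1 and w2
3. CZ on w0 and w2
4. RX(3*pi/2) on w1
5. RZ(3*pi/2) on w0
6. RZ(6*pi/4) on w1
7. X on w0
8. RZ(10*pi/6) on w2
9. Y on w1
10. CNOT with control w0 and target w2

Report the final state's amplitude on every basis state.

After the circuit, the state carries amplitude sqrt(2)*exp(I*pi/6)/2 on |101>, -sqrt(2)*exp(I*pi/6)/2 on |111>, and 0 on every other basis state.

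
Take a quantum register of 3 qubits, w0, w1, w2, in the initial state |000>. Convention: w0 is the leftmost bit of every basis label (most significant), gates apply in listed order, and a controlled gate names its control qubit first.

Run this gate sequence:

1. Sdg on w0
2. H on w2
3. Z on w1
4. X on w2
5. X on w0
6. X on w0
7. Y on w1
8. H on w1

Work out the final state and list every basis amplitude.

The resulting statevector has amplitude I/2 on |000>, I/2 on |001>, -I/2 on |010>, -I/2 on |011>, 0 on |100>, 0 on |101>, 0 on |110>, 0 on |111>. Key observation: the block from step 5 through step 6 cancels to the identity and can be dropped.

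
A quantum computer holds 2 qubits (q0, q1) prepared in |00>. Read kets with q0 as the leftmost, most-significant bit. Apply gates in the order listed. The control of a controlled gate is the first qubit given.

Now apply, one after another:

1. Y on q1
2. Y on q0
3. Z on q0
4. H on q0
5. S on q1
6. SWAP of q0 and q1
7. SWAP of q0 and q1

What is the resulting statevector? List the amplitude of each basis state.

After the circuit, the state carries amplitude 0 on |00>, sqrt(2)*I/2 on |01>, 0 on |10>, -sqrt(2)*I/2 on |11>. Key observation: steps 6-7 multiply out to the identity, so the circuit reduces to the remaining gates.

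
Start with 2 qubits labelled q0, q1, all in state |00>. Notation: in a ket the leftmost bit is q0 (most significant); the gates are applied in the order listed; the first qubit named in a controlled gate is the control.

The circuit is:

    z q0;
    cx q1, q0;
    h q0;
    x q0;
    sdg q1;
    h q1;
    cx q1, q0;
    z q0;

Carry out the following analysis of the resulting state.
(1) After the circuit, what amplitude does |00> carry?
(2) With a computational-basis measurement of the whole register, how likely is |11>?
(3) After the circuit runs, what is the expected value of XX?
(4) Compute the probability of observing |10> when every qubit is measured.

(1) |00> carries amplitude 1/2 in the final state.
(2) Outcome |11> occurs with probability 1/4.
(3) In the final state, XX has expectation -1.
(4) Outcome |10> occurs with probability 1/4.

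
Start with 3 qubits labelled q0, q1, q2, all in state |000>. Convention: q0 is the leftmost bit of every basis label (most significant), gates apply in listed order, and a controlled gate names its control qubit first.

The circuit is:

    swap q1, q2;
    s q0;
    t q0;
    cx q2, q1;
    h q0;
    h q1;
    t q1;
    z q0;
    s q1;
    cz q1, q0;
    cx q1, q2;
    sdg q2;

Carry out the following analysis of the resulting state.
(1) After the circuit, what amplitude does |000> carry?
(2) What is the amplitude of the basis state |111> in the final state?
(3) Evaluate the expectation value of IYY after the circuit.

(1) The amplitude on |000> is 1/2.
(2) |111> carries amplitude exp(I*pi/4)/2 in the final state.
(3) The observable IYY averages to 0.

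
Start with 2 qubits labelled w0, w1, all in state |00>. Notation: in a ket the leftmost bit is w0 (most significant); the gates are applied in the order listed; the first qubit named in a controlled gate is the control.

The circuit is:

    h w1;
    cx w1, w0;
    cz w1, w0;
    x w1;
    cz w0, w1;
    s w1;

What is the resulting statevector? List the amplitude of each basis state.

The final amplitudes are 0 on |00>, sqrt(2)*I/2 on |01>, -sqrt(2)/2 on |10>, 0 on |11>.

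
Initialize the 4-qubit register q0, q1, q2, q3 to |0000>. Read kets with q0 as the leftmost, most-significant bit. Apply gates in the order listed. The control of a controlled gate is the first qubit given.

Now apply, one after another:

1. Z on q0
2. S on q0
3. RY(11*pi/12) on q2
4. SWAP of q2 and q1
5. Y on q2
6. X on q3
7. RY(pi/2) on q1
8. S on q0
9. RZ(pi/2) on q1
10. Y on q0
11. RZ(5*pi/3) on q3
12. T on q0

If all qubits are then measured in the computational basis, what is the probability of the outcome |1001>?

The probability of measuring |1001> is 0.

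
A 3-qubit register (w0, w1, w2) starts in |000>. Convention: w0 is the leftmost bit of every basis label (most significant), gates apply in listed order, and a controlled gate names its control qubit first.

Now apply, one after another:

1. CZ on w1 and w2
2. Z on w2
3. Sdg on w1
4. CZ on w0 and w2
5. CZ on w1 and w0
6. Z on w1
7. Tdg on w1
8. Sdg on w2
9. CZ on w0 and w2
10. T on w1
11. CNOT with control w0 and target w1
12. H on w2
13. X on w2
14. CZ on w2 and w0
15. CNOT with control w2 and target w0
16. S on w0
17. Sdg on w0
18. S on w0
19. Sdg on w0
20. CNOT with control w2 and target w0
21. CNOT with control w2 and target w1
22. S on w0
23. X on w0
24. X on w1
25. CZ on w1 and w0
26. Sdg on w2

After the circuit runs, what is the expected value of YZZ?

The expectation value of YZZ is 0. Key observation: gates 15-20 undo each other exactly, leaving only the rest of the circuit to track.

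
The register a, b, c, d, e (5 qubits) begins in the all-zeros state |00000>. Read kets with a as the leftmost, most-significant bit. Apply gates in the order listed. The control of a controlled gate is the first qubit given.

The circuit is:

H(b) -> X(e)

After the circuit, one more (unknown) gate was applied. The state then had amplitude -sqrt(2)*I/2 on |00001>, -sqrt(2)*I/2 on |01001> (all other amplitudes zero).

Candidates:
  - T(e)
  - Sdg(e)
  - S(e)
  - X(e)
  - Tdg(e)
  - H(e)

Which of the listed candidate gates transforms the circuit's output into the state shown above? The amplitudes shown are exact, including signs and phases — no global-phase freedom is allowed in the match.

The applied gate was Sdg(e).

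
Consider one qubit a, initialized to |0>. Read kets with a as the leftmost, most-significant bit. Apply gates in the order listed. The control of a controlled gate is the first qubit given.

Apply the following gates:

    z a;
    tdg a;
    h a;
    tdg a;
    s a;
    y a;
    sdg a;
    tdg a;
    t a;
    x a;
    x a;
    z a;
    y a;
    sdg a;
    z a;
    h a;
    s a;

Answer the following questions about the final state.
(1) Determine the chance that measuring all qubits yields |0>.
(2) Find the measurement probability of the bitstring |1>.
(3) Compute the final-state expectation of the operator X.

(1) A full measurement returns |0> with probability sqrt(2)/4 + 1/2.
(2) The probability of measuring |1> is 1/2 - sqrt(2)/4.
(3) The expectation value of X is sqrt(2)/2.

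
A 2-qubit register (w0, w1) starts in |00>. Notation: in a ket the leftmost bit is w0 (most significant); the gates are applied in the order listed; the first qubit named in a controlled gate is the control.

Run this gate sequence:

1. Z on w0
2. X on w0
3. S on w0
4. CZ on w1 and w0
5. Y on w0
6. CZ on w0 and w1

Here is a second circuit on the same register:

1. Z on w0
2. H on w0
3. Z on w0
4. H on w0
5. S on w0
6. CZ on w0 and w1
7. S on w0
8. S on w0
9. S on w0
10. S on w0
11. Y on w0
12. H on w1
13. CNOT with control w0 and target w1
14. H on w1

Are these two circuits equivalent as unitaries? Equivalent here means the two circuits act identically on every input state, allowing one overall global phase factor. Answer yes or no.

Yes — the two circuits implement the same unitary up to a global phase.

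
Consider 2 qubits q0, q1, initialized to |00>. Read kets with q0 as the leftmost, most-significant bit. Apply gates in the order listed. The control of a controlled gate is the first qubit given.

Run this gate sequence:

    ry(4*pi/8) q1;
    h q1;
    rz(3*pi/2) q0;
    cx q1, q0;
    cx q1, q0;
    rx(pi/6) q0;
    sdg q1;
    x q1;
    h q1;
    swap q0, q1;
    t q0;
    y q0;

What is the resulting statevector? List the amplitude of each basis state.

The final amplitudes are 1/4 + sqrt(3)/4 on |00>, I*(1 - sqrt(3))/4 on |01>, (-sqrt(3) - 1)*exp(3*I*pi/4)/4 on |10>, (1 - sqrt(3))*exp(I*pi/4)/4 on |11>.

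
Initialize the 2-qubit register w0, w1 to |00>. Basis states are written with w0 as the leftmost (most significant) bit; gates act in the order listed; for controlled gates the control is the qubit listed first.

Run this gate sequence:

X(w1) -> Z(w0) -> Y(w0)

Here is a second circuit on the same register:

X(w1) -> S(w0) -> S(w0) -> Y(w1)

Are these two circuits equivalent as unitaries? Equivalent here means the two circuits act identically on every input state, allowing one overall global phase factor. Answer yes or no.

No — the two circuits implement different unitaries, even allowing a global phase.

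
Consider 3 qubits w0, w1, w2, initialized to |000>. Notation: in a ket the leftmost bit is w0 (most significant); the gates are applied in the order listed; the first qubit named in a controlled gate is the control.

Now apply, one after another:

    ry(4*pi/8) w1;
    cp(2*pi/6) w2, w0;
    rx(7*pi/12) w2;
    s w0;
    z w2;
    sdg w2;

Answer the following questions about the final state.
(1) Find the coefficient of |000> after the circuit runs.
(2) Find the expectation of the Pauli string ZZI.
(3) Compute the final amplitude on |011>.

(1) The amplitude on |000> is -sqrt(4 - 2*sqrt(2))/8 + sqrt(6*sqrt(2) + 12)/8.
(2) In the final state, ZZI has expectation 0.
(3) The final state's coefficient on |011> equals sqrt(12 - 6*sqrt(2))/8 + sqrt(2*sqrt(2) + 4)/8.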